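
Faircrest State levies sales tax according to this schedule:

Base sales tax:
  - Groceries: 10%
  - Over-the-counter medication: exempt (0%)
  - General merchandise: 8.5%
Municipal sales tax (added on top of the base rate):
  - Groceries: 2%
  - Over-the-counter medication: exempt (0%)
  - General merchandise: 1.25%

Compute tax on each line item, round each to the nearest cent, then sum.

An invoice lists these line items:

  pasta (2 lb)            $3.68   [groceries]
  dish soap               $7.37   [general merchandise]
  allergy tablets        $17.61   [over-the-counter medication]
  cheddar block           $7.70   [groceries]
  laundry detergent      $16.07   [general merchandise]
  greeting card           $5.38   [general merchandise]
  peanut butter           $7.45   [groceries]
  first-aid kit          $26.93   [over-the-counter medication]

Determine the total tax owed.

Pasta (2 lb) $3.68: groceries → 10% + 2% municipal = 12% → $0.44
Dish soap $7.37: general merchandise → 8.5% + 1.25% municipal = 9.75% → $0.72
Allergy tablets $17.61: over-the-counter medication → 0% + 0% municipal = 0% → $0.00
Cheddar block $7.70: groceries → 10% + 2% municipal = 12% → $0.92
Laundry detergent $16.07: general merchandise → 8.5% + 1.25% municipal = 9.75% → $1.57
Greeting card $5.38: general merchandise → 8.5% + 1.25% municipal = 9.75% → $0.52
Peanut butter $7.45: groceries → 10% + 2% municipal = 12% → $0.89
First-aid kit $26.93: over-the-counter medication → 0% + 0% municipal = 0% → $0.00
Total tax = $0.44 + $0.72 + $0.92 + $1.57 + $0.52 + $0.89 = $5.06

$5.06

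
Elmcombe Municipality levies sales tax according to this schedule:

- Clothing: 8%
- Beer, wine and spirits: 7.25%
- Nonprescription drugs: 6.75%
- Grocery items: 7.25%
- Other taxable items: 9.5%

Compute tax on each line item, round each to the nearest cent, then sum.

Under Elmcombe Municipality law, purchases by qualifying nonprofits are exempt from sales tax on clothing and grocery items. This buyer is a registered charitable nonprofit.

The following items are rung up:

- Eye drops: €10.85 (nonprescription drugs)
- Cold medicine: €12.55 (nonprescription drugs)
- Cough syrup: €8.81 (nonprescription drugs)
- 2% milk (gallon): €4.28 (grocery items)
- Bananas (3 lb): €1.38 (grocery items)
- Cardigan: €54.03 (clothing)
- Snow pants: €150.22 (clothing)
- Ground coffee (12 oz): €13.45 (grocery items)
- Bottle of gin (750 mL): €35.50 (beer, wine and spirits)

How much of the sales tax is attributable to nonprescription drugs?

Eye drops €10.85: nonprescription drugs → 6.75% → €0.73
Cold medicine €12.55: nonprescription drugs → 6.75% → €0.85
Cough syrup €8.81: nonprescription drugs → 6.75% → €0.59
Tax on nonprescription drugs = €0.73 + €0.85 + €0.59 = €2.17

€2.17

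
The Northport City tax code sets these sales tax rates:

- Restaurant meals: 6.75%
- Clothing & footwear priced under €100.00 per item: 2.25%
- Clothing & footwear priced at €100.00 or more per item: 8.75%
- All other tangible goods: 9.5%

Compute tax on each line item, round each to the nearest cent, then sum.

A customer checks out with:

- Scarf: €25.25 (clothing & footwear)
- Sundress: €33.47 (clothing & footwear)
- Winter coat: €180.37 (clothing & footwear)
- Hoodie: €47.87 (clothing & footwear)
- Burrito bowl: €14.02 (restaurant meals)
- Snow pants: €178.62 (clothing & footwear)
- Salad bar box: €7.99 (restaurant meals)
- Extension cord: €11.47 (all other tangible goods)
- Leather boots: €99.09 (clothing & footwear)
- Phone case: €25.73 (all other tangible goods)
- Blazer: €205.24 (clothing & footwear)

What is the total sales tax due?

€59.02

Scarf €25.25: clothing & footwear, under €100.00 → 2.25% → €0.57
Sundress €33.47: clothing & footwear, under €100.00 → 2.25% → €0.75
Winter coat €180.37: clothing & footwear, €100.00 or more → 8.75% → €15.78
Hoodie €47.87: clothing & footwear, under €100.00 → 2.25% → €1.08
Burrito bowl €14.02: restaurant meals → 6.75% → €0.95
Snow pants €178.62: clothing & footwear, €100.00 or more → 8.75% → €15.63
Salad bar box €7.99: restaurant meals → 6.75% → €0.54
Extension cord €11.47: all other tangible goods → 9.5% → €1.09
Leather boots €99.09: clothing & footwear, under €100.00 → 2.25% → €2.23
Phone case €25.73: all other tangible goods → 9.5% → €2.44
Blazer €205.24: clothing & footwear, €100.00 or more → 8.75% → €17.96
Total tax = €0.57 + €0.75 + €15.78 + €1.08 + €0.95 + €15.63 + €0.54 + €1.09 + €2.23 + €2.44 + €17.96 = €59.02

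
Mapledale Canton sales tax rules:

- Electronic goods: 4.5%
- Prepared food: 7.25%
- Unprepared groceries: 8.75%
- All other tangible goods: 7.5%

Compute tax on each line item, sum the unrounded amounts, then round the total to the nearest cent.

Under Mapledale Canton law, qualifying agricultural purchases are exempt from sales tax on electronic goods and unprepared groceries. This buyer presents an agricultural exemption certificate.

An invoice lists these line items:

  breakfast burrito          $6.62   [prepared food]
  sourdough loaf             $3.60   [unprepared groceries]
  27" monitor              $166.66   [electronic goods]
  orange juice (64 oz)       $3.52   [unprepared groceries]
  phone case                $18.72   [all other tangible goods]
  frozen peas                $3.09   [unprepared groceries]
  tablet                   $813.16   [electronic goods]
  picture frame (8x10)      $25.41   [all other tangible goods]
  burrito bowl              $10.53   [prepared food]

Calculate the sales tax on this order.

$4.55

Breakfast burrito $6.62: prepared food → 7.25% → $0.47995
Sourdough loaf $3.60: unprepared groceries, buyer-exempt → 0% → $0.00
27" monitor $166.66: electronic goods, buyer-exempt → 0% → $0.00
Orange juice (64 oz) $3.52: unprepared groceries, buyer-exempt → 0% → $0.00
Phone case $18.72: all other tangible goods → 7.5% → $1.404
Frozen peas $3.09: unprepared groceries, buyer-exempt → 0% → $0.00
Tablet $813.16: electronic goods, buyer-exempt → 0% → $0.00
Picture frame (8x10) $25.41: all other tangible goods → 7.5% → $1.90575
Burrito bowl $10.53: prepared food → 7.25% → $0.763425
Unrounded tax sum = $4.553125 → $4.55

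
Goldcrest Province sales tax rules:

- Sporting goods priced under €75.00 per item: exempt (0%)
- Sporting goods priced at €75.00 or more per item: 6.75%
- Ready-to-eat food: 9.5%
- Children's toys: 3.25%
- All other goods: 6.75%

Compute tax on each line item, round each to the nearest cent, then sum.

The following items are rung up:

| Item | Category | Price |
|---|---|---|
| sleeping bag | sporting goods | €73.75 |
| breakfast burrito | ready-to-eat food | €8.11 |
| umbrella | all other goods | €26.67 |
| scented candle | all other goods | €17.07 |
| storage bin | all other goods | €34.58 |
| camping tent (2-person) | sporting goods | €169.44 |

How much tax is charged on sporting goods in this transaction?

€11.44

Sleeping bag €73.75: sporting goods, under €75.00 → 0% → €0.00
Camping tent (2-person) €169.44: sporting goods, €75.00 or more → 6.75% → €11.44
Tax on sporting goods = €0.00 + €11.44 = €11.44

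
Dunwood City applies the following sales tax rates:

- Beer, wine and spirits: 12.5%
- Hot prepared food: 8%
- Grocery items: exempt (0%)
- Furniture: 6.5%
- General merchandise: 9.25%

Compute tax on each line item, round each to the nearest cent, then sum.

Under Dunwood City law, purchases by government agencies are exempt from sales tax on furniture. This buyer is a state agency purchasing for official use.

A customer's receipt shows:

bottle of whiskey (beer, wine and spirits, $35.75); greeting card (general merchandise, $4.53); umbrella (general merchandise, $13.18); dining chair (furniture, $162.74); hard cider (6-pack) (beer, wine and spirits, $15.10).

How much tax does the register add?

$8.00

Bottle of whiskey $35.75: beer, wine and spirits → 12.5% → $4.47
Greeting card $4.53: general merchandise → 9.25% → $0.42
Umbrella $13.18: general merchandise → 9.25% → $1.22
Dining chair $162.74: furniture, buyer-exempt → 0% → $0.00
Hard cider (6-pack) $15.10: beer, wine and spirits → 12.5% → $1.89
Total tax = $4.47 + $0.42 + $1.22 + $1.89 = $8.00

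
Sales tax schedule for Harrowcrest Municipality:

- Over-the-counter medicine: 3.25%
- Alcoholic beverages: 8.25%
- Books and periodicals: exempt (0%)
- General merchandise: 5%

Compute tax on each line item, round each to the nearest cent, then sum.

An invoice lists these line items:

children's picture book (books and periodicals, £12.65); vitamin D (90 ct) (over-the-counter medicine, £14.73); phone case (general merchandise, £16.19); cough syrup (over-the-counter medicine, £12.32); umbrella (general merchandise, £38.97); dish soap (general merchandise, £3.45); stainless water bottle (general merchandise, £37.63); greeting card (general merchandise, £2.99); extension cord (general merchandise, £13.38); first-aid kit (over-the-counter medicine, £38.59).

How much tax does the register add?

£7.76

Children's picture book £12.65: books and periodicals → 0% → £0.00
Vitamin D (90 ct) £14.73: over-the-counter medicine → 3.25% → £0.48
Phone case £16.19: general merchandise → 5% → £0.81
Cough syrup £12.32: over-the-counter medicine → 3.25% → £0.40
Umbrella £38.97: general merchandise → 5% → £1.95
Dish soap £3.45: general merchandise → 5% → £0.17
Stainless water bottle £37.63: general merchandise → 5% → £1.88
Greeting card £2.99: general merchandise → 5% → £0.15
Extension cord £13.38: general merchandise → 5% → £0.67
First-aid kit £38.59: over-the-counter medicine → 3.25% → £1.25
Total tax = £0.48 + £0.81 + £0.40 + £1.95 + £0.17 + £1.88 + £0.15 + £0.67 + £1.25 = £7.76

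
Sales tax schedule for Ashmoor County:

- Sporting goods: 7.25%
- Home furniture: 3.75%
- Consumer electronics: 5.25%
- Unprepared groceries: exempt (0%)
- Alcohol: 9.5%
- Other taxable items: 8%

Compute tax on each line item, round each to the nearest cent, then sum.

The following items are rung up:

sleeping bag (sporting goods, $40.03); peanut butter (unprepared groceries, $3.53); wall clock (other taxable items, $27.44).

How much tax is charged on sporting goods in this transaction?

$2.90

Sleeping bag $40.03: sporting goods → 7.25% → $2.90
Tax on sporting goods = $2.90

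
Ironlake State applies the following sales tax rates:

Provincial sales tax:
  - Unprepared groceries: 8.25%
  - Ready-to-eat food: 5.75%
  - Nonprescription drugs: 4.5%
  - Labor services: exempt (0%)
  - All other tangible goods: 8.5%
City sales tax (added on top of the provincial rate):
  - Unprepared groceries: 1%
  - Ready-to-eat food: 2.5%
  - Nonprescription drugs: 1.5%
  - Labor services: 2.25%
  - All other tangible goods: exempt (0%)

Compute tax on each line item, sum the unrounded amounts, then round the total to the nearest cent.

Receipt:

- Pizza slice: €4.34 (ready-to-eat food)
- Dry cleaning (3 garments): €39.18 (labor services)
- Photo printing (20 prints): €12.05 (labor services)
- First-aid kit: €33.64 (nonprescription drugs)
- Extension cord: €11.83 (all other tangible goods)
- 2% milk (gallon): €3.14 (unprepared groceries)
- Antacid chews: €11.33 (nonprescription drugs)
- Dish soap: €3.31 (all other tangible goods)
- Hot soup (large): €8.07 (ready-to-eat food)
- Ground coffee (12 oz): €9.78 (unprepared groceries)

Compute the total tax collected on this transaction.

€7.36

Pizza slice €4.34: ready-to-eat food → 5.75% + 2.5% city = 8.25% → €0.35805
Dry cleaning (3 garments) €39.18: labor services → 0% + 2.25% city = 2.25% → €0.88155
Photo printing (20 prints) €12.05: labor services → 0% + 2.25% city = 2.25% → €0.271125
First-aid kit €33.64: nonprescription drugs → 4.5% + 1.5% city = 6% → €2.0184
Extension cord €11.83: all other tangible goods → 8.5% + 0% city = 8.5% → €1.00555
2% milk (gallon) €3.14: unprepared groceries → 8.25% + 1% city = 9.25% → €0.29045
Antacid chews €11.33: nonprescription drugs → 4.5% + 1.5% city = 6% → €0.6798
Dish soap €3.31: all other tangible goods → 8.5% + 0% city = 8.5% → €0.28135
Hot soup (large) €8.07: ready-to-eat food → 5.75% + 2.5% city = 8.25% → €0.665775
Ground coffee (12 oz) €9.78: unprepared groceries → 8.25% + 1% city = 9.25% → €0.90465
Unrounded tax sum = €7.3567 → €7.36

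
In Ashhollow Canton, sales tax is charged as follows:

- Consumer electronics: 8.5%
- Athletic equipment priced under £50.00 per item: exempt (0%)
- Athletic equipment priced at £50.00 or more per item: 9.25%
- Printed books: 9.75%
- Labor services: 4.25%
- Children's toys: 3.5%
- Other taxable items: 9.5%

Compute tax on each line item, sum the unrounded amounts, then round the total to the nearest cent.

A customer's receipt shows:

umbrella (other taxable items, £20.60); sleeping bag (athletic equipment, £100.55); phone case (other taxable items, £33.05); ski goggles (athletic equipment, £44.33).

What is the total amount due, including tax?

Umbrella £20.60: other taxable items → 9.5% → £1.957
Sleeping bag £100.55: athletic equipment, £50.00 or more → 9.25% → £9.300875
Phone case £33.05: other taxable items → 9.5% → £3.13975
Ski goggles £44.33: athletic equipment, under £50.00 → 0% → £0.00
Subtotal = £198.53; unrounded tax = £14.397625 → £14.40; total due = £212.93

£212.93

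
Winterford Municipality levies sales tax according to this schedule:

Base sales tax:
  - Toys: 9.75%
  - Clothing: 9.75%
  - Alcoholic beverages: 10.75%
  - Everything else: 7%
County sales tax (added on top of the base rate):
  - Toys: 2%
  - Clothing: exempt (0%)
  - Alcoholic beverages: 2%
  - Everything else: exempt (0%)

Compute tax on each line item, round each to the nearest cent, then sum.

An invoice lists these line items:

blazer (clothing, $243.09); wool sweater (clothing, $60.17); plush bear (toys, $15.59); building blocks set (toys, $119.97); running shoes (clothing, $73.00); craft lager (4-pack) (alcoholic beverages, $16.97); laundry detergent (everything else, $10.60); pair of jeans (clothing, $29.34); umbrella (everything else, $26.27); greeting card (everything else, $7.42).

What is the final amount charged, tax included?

Blazer $243.09: clothing → 9.75% + 0% county = 9.75% → $23.70
Wool sweater $60.17: clothing → 9.75% + 0% county = 9.75% → $5.87
Plush bear $15.59: toys → 9.75% + 2% county = 11.75% → $1.83
Building blocks set $119.97: toys → 9.75% + 2% county = 11.75% → $14.10
Running shoes $73.00: clothing → 9.75% + 0% county = 9.75% → $7.12
Craft lager (4-pack) $16.97: alcoholic beverages → 10.75% + 2% county = 12.75% → $2.16
Laundry detergent $10.60: everything else → 7% + 0% county = 7% → $0.74
Pair of jeans $29.34: clothing → 9.75% + 0% county = 9.75% → $2.86
Umbrella $26.27: everything else → 7% + 0% county = 7% → $1.84
Greeting card $7.42: everything else → 7% + 0% county = 7% → $0.52
Subtotal = $602.42; tax = $60.74; total due = $663.16

$663.16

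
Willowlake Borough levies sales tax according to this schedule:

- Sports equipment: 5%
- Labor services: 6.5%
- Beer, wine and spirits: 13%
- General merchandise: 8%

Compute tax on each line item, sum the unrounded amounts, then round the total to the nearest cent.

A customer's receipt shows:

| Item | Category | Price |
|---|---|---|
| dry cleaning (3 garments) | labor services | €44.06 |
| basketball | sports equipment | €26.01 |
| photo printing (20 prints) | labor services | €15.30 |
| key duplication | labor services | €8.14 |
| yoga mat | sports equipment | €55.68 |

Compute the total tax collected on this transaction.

€8.47

Dry cleaning (3 garments) €44.06: labor services → 6.5% → €2.8639
Basketball €26.01: sports equipment → 5% → €1.3005
Photo printing (20 prints) €15.30: labor services → 6.5% → €0.9945
Key duplication €8.14: labor services → 6.5% → €0.5291
Yoga mat €55.68: sports equipment → 5% → €2.784
Unrounded tax sum = €8.472 → €8.47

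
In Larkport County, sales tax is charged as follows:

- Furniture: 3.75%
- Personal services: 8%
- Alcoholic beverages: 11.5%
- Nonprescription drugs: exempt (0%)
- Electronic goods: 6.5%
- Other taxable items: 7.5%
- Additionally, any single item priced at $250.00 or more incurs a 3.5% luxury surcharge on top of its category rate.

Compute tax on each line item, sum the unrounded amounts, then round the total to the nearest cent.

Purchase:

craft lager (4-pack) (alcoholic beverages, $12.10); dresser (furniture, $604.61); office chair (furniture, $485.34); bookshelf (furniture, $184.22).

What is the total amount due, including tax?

$1373.59

Craft lager (4-pack) $12.10: alcoholic beverages → 11.5% → $1.3915
Dresser $604.61: furniture → 3.75% + 3.5% surcharge = 7.25% → $43.834225
Office chair $485.34: furniture → 3.75% + 3.5% surcharge = 7.25% → $35.18715
Bookshelf $184.22: furniture → 3.75% → $6.90825
Subtotal = $1286.27; unrounded tax = $87.321125 → $87.32; total due = $1373.59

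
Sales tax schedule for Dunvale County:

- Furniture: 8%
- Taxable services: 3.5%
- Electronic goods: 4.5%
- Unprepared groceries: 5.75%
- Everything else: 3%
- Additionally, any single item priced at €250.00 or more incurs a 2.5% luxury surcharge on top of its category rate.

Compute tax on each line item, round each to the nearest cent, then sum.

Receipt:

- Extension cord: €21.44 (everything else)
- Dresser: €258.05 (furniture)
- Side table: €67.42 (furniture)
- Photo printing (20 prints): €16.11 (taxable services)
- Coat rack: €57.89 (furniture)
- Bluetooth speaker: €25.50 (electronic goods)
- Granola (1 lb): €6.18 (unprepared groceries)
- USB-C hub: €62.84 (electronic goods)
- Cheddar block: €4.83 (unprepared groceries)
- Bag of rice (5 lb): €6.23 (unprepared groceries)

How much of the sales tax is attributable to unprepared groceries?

€1.00

Granola (1 lb) €6.18: unprepared groceries → 5.75% → €0.36
Cheddar block €4.83: unprepared groceries → 5.75% → €0.28
Bag of rice (5 lb) €6.23: unprepared groceries → 5.75% → €0.36
Tax on unprepared groceries = €0.36 + €0.28 + €0.36 = €1.00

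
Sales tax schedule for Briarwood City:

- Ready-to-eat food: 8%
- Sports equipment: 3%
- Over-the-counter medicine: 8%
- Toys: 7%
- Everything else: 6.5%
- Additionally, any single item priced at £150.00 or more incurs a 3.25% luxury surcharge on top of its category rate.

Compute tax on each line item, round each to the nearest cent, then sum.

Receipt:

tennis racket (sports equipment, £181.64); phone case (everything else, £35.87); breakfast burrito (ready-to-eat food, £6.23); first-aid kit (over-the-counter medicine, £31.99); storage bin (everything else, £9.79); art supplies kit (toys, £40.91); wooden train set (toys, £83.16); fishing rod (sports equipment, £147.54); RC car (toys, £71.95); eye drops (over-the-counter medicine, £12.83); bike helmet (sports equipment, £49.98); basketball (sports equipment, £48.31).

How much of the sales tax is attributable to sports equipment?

Tennis racket £181.64: sports equipment → 3% + 3.25% surcharge = 6.25% → £11.35
Fishing rod £147.54: sports equipment → 3% → £4.43
Bike helmet £49.98: sports equipment → 3% → £1.50
Basketball £48.31: sports equipment → 3% → £1.45
Tax on sports equipment = £11.35 + £4.43 + £1.50 + £1.45 = £18.73

£18.73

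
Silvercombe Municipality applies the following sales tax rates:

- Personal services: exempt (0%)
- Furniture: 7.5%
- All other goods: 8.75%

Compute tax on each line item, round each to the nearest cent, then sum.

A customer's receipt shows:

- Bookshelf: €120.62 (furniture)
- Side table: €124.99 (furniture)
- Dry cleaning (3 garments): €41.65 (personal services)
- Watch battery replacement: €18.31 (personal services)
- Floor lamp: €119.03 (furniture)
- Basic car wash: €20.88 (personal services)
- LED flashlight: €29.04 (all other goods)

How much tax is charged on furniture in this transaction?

€27.35

Bookshelf €120.62: furniture → 7.5% → €9.05
Side table €124.99: furniture → 7.5% → €9.37
Floor lamp €119.03: furniture → 7.5% → €8.93
Tax on furniture = €9.05 + €9.37 + €8.93 = €27.35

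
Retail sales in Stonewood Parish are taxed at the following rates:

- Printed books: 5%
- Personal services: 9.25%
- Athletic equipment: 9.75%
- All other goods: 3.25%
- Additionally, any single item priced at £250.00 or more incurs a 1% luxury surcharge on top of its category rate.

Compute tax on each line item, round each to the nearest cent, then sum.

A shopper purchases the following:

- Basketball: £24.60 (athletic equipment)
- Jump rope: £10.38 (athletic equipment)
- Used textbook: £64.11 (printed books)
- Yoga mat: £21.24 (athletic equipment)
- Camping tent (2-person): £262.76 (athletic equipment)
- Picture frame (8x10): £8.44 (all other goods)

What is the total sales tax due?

£37.21

Basketball £24.60: athletic equipment → 9.75% → £2.40
Jump rope £10.38: athletic equipment → 9.75% → £1.01
Used textbook £64.11: printed books → 5% → £3.21
Yoga mat £21.24: athletic equipment → 9.75% → £2.07
Camping tent (2-person) £262.76: athletic equipment → 9.75% + 1% surcharge = 10.75% → £28.25
Picture frame (8x10) £8.44: all other goods → 3.25% → £0.27
Total tax = £2.40 + £1.01 + £3.21 + £2.07 + £28.25 + £0.27 = £37.21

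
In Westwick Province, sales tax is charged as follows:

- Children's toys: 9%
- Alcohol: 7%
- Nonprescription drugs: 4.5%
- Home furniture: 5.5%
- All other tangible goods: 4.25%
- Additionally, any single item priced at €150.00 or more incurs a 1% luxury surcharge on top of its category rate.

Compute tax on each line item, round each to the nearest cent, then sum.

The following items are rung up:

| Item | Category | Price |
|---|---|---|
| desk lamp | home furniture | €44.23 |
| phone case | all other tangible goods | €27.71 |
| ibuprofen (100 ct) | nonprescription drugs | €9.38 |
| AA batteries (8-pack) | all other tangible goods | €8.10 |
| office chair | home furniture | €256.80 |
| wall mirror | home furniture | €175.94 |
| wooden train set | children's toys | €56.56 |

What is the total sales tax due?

Desk lamp €44.23: home furniture → 5.5% → €2.43
Phone case €27.71: all other tangible goods → 4.25% → €1.18
Ibuprofen (100 ct) €9.38: nonprescription drugs → 4.5% → €0.42
AA batteries (8-pack) €8.10: all other tangible goods → 4.25% → €0.34
Office chair €256.80: home furniture → 5.5% + 1% surcharge = 6.5% → €16.69
Wall mirror €175.94: home furniture → 5.5% + 1% surcharge = 6.5% → €11.44
Wooden train set €56.56: children's toys → 9% → €5.09
Total tax = €2.43 + €1.18 + €0.42 + €0.34 + €16.69 + €11.44 + €5.09 = €37.59

€37.59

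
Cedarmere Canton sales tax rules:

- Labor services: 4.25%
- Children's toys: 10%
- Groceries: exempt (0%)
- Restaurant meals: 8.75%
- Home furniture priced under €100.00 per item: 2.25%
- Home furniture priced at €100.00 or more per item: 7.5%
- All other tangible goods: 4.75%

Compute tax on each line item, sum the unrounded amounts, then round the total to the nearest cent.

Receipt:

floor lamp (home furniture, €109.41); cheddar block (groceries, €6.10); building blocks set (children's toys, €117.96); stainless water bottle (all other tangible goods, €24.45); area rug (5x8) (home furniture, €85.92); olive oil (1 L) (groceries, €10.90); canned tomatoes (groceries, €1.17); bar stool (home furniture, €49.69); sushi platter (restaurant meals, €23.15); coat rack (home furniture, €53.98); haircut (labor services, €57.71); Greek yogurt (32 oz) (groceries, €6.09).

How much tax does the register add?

Floor lamp €109.41: home furniture, €100.00 or more → 7.5% → €8.20575
Cheddar block €6.10: groceries → 0% → €0.00
Building blocks set €117.96: children's toys → 10% → €11.796
Stainless water bottle €24.45: all other tangible goods → 4.75% → €1.161375
Area rug (5x8) €85.92: home furniture, under €100.00 → 2.25% → €1.9332
Olive oil (1 L) €10.90: groceries → 0% → €0.00
Canned tomatoes €1.17: groceries → 0% → €0.00
Bar stool €49.69: home furniture, under €100.00 → 2.25% → €1.118025
Sushi platter €23.15: restaurant meals → 8.75% → €2.025625
Coat rack €53.98: home furniture, under €100.00 → 2.25% → €1.21455
Haircut €57.71: labor services → 4.25% → €2.452675
Greek yogurt (32 oz) €6.09: groceries → 0% → €0.00
Unrounded tax sum = €29.9072 → €29.91

€29.91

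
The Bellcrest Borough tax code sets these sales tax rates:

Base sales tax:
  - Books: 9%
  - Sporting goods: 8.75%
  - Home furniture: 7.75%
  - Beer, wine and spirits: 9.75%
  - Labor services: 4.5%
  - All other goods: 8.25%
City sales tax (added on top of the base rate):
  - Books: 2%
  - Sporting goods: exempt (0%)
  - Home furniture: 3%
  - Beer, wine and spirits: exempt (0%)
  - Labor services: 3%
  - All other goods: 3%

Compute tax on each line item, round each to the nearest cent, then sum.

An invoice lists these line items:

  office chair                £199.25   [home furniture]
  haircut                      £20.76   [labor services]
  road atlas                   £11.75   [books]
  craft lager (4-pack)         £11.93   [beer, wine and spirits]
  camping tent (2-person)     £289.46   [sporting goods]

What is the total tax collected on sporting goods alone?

Camping tent (2-person) £289.46: sporting goods → 8.75% + 0% city = 8.75% → £25.33
Tax on sporting goods = £25.33

£25.33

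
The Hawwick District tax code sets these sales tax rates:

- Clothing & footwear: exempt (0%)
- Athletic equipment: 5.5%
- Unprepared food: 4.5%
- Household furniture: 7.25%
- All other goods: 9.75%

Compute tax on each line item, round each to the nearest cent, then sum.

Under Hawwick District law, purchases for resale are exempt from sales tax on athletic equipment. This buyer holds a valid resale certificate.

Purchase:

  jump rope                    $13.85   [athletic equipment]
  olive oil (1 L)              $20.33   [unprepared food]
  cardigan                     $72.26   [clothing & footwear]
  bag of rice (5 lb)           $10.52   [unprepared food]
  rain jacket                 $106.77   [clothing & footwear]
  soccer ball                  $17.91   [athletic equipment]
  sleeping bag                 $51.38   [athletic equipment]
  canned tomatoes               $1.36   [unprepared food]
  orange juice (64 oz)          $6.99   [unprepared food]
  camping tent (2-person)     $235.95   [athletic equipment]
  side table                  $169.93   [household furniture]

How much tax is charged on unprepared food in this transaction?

Olive oil (1 L) $20.33: unprepared food → 4.5% → $0.91
Bag of rice (5 lb) $10.52: unprepared food → 4.5% → $0.47
Canned tomatoes $1.36: unprepared food → 4.5% → $0.06
Orange juice (64 oz) $6.99: unprepared food → 4.5% → $0.31
Tax on unprepared food = $0.91 + $0.47 + $0.06 + $0.31 = $1.75

$1.75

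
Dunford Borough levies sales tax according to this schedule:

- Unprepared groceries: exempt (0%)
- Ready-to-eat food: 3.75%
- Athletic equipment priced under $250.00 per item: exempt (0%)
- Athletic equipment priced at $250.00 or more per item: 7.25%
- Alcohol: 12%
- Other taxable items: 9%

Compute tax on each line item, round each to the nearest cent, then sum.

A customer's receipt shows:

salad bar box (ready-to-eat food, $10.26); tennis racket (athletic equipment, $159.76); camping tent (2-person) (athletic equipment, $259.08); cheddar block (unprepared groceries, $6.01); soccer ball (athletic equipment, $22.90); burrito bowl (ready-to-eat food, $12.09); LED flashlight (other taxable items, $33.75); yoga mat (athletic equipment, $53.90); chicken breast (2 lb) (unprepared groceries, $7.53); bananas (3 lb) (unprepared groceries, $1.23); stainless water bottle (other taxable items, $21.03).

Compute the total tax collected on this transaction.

Salad bar box $10.26: ready-to-eat food → 3.75% → $0.38
Tennis racket $159.76: athletic equipment, under $250.00 → 0% → $0.00
Camping tent (2-person) $259.08: athletic equipment, $250.00 or more → 7.25% → $18.78
Cheddar block $6.01: unprepared groceries → 0% → $0.00
Soccer ball $22.90: athletic equipment, under $250.00 → 0% → $0.00
Burrito bowl $12.09: ready-to-eat food → 3.75% → $0.45
LED flashlight $33.75: other taxable items → 9% → $3.04
Yoga mat $53.90: athletic equipment, under $250.00 → 0% → $0.00
Chicken breast (2 lb) $7.53: unprepared groceries → 0% → $0.00
Bananas (3 lb) $1.23: unprepared groceries → 0% → $0.00
Stainless water bottle $21.03: other taxable items → 9% → $1.89
Total tax = $0.38 + $18.78 + $0.45 + $3.04 + $1.89 = $24.54

$24.54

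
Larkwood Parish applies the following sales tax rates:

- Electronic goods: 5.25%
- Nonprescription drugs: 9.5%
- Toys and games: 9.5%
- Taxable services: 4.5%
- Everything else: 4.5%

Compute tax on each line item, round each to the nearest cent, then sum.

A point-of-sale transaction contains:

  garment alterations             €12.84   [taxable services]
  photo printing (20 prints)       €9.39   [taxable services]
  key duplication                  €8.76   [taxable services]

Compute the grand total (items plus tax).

€32.38

Garment alterations €12.84: taxable services → 4.5% → €0.58
Photo printing (20 prints) €9.39: taxable services → 4.5% → €0.42
Key duplication €8.76: taxable services → 4.5% → €0.39
Subtotal = €30.99; tax = €1.39; total due = €32.38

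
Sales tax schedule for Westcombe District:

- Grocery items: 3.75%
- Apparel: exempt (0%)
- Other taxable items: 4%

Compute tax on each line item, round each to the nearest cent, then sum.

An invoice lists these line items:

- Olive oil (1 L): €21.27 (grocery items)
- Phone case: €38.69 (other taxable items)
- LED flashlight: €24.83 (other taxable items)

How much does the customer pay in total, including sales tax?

€88.13

Olive oil (1 L) €21.27: grocery items → 3.75% → €0.80
Phone case €38.69: other taxable items → 4% → €1.55
LED flashlight €24.83: other taxable items → 4% → €0.99
Subtotal = €84.79; tax = €3.34; total due = €88.13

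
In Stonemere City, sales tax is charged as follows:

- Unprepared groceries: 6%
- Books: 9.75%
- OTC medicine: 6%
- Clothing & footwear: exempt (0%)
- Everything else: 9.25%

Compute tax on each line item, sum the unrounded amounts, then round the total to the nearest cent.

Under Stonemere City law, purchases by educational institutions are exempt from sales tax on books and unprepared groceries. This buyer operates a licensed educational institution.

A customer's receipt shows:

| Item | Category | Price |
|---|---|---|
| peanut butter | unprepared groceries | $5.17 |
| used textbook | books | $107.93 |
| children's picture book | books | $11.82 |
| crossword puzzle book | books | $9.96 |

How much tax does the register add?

Peanut butter $5.17: unprepared groceries, buyer-exempt → 0% → $0.00
Used textbook $107.93: books, buyer-exempt → 0% → $0.00
Children's picture book $11.82: books, buyer-exempt → 0% → $0.00
Crossword puzzle book $9.96: books, buyer-exempt → 0% → $0.00
Unrounded tax sum = $0.00 → $0.00

$0.00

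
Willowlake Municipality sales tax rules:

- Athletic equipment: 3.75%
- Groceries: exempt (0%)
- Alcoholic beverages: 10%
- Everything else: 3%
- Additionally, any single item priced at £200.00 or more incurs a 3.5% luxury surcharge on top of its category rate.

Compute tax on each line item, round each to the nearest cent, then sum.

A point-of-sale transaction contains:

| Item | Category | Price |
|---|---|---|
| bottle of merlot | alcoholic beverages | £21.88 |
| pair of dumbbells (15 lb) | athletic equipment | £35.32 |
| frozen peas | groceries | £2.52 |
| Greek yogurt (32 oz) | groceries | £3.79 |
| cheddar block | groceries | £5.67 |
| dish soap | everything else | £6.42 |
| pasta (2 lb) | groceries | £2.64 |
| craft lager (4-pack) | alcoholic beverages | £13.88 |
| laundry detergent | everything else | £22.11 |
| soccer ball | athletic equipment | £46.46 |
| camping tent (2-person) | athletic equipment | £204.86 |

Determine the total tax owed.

£22.34

Bottle of merlot £21.88: alcoholic beverages → 10% → £2.19
Pair of dumbbells (15 lb) £35.32: athletic equipment → 3.75% → £1.32
Frozen peas £2.52: groceries → 0% → £0.00
Greek yogurt (32 oz) £3.79: groceries → 0% → £0.00
Cheddar block £5.67: groceries → 0% → £0.00
Dish soap £6.42: everything else → 3% → £0.19
Pasta (2 lb) £2.64: groceries → 0% → £0.00
Craft lager (4-pack) £13.88: alcoholic beverages → 10% → £1.39
Laundry detergent £22.11: everything else → 3% → £0.66
Soccer ball £46.46: athletic equipment → 3.75% → £1.74
Camping tent (2-person) £204.86: athletic equipment → 3.75% + 3.5% surcharge = 7.25% → £14.85
Total tax = £2.19 + £1.32 + £0.19 + £1.39 + £0.66 + £1.74 + £14.85 = £22.34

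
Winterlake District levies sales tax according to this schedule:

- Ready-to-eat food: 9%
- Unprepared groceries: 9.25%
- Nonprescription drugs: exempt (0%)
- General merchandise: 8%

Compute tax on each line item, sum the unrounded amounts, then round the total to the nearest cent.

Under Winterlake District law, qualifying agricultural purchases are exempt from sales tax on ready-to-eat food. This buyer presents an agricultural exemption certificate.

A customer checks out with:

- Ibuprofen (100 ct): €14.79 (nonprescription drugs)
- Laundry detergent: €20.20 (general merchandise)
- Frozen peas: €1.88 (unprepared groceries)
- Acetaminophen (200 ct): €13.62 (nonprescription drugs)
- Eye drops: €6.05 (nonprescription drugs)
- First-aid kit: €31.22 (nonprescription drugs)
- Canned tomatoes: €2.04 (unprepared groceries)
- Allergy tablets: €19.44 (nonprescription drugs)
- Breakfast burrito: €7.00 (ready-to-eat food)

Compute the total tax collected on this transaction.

Ibuprofen (100 ct) €14.79: nonprescription drugs → 0% → €0.00
Laundry detergent €20.20: general merchandise → 8% → €1.616
Frozen peas €1.88: unprepared groceries → 9.25% → €0.1739
Acetaminophen (200 ct) €13.62: nonprescription drugs → 0% → €0.00
Eye drops €6.05: nonprescription drugs → 0% → €0.00
First-aid kit €31.22: nonprescription drugs → 0% → €0.00
Canned tomatoes €2.04: unprepared groceries → 9.25% → €0.1887
Allergy tablets €19.44: nonprescription drugs → 0% → €0.00
Breakfast burrito €7.00: ready-to-eat food, buyer-exempt → 0% → €0.00
Unrounded tax sum = €1.9786 → €1.98

€1.98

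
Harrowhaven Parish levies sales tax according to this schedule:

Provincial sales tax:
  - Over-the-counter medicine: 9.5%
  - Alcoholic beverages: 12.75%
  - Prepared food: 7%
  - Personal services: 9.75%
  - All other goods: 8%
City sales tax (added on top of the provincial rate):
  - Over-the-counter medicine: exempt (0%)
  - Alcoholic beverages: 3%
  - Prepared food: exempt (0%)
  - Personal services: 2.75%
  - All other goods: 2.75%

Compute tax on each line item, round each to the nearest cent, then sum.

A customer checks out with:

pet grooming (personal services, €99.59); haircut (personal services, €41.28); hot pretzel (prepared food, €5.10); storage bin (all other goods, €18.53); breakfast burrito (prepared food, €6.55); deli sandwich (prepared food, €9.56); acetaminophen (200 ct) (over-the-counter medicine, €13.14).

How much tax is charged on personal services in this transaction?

€17.61

Pet grooming €99.59: personal services → 9.75% + 2.75% city = 12.5% → €12.45
Haircut €41.28: personal services → 9.75% + 2.75% city = 12.5% → €5.16
Tax on personal services = €12.45 + €5.16 = €17.61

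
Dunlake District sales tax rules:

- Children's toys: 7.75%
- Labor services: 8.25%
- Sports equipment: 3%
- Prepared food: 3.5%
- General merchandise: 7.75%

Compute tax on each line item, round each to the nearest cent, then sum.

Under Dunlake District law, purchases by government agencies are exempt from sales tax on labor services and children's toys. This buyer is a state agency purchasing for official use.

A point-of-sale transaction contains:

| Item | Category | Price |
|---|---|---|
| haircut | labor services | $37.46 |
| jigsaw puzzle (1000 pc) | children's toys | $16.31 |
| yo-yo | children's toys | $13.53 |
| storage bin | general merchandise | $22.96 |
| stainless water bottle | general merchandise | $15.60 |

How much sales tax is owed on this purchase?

Haircut $37.46: labor services, buyer-exempt → 0% → $0.00
Jigsaw puzzle (1000 pc) $16.31: children's toys, buyer-exempt → 0% → $0.00
Yo-yo $13.53: children's toys, buyer-exempt → 0% → $0.00
Storage bin $22.96: general merchandise → 7.75% → $1.78
Stainless water bottle $15.60: general merchandise → 7.75% → $1.21
Total tax = $1.78 + $1.21 = $2.99

$2.99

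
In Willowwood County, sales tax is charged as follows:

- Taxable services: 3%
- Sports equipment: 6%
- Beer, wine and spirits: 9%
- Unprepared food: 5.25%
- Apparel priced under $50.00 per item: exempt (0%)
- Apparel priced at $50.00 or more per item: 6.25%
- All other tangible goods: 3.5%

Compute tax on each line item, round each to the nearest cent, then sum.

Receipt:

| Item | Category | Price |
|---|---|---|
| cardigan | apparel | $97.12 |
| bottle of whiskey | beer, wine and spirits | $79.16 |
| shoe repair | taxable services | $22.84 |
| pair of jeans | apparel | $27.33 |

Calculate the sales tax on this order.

Cardigan $97.12: apparel, $50.00 or more → 6.25% → $6.07
Bottle of whiskey $79.16: beer, wine and spirits → 9% → $7.12
Shoe repair $22.84: taxable services → 3% → $0.69
Pair of jeans $27.33: apparel, under $50.00 → 0% → $0.00
Total tax = $6.07 + $7.12 + $0.69 = $13.88

$13.88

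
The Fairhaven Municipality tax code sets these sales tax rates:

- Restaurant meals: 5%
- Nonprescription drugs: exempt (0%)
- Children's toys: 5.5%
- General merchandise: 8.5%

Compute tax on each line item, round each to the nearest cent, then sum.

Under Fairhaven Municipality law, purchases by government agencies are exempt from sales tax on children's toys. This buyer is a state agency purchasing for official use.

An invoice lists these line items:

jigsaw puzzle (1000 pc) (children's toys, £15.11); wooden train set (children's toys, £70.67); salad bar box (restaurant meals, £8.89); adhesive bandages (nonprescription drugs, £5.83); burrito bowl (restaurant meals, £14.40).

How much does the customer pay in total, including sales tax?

Jigsaw puzzle (1000 pc) £15.11: children's toys, buyer-exempt → 0% → £0.00
Wooden train set £70.67: children's toys, buyer-exempt → 0% → £0.00
Salad bar box £8.89: restaurant meals → 5% → £0.44
Adhesive bandages £5.83: nonprescription drugs → 0% → £0.00
Burrito bowl £14.40: restaurant meals → 5% → £0.72
Subtotal = £114.90; tax = £1.16; total due = £116.06

£116.06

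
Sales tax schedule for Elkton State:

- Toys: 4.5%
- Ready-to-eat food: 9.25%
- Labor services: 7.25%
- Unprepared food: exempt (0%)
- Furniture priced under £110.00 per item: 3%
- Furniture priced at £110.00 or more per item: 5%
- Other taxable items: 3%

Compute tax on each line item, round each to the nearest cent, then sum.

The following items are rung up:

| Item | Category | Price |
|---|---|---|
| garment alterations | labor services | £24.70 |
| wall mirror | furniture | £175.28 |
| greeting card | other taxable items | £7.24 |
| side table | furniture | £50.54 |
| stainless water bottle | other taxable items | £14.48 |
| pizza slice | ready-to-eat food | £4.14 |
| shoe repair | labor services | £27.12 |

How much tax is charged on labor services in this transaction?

£3.76

Garment alterations £24.70: labor services → 7.25% → £1.79
Shoe repair £27.12: labor services → 7.25% → £1.97
Tax on labor services = £1.79 + £1.97 = £3.76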